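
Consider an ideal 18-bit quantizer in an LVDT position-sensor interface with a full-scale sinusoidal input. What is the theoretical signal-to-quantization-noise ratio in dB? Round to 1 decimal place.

110.1 dB

SNR = 6.02·18 + 1.76 = 110.12 dB.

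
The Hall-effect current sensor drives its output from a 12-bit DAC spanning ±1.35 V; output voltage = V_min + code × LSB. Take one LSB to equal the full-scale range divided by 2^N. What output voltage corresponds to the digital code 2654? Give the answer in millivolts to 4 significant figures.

Full-scale range = 1.35 V − (-1.35 V) = 2.7 V. LSB = 2.7 V / 2^12.
Output = V_min + (2654/4096) × range = -1.35 + 0.647949 × 2.7 V
      = -1.35 V + 1.74946 V = 0.399463 V.

399.5 mV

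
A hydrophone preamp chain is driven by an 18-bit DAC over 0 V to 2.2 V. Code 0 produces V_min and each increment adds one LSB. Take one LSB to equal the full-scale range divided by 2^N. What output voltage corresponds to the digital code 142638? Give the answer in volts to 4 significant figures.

Full-scale range = 2.2 V. LSB = 2.2 V / 2^18.
V_out = 0 + 142638 × (2.2/262144) V
      = 0 + 1.19707 = 1.19707 V.

1.197 V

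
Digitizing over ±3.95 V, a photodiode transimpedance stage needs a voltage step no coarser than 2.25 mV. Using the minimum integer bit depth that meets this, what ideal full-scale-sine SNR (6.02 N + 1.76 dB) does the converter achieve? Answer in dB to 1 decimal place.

74.0 dB

Span: 3.95 V − (-3.95 V) = 7.9 V.
Levels needed ≥ 7.9/2.25 mV = 3511. 2^12 = 4096 suffices, so N_min = 12.
SNR = 6.02 × 12 + 1.76 = 74.00 dB.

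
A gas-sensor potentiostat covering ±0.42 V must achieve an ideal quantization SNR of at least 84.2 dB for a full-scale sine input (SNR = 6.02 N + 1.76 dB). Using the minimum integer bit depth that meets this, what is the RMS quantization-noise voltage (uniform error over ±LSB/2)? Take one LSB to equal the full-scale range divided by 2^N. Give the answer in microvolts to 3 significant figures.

14.8 µV

Span: 0.42 V − (-0.42 V) = 0.84 V.
Required N = ⌈(84.2 − 1.76)/6.02⌉ = ⌈13.694⌉ = 14.
Step size = 0.84/16384 V = 51.270 µV.
RMS noise = LSB/√12 = 14.8 µV.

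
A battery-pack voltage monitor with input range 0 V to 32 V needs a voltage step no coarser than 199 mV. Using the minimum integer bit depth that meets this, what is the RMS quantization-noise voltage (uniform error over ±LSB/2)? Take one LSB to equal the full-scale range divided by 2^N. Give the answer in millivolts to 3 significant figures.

36.1 mV

Range is 32 V.
Need 2^N ≥ 32 V / 199 mV = 160.8 → N_min = 8.
Step size = 32/256 V = 125.00 mV.
RMS noise = LSB/√12 = 36.1 mV.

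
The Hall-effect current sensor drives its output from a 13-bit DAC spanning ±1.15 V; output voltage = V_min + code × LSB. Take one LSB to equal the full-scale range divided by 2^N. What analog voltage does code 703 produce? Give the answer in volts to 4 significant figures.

Range = 1.15 − (-1.15) = 2.3 V. LSB = 2.3 V / 2^13.
Output = V_min + (703/8192) × range = -1.15 + 0.0858154 × 2.3 V
      = -1.15 + 0.197375 = -0.952625 V.

-0.9526 V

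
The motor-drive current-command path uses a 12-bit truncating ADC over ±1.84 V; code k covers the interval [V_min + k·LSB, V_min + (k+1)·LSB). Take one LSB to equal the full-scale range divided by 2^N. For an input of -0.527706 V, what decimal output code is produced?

1460

The full-scale span is 1.84 − (-1.84) = 3.68 V. LSB = 3.68 V / 2^12 ≈ 0.8984 mV.
V_in − V_min = -0.527706 − (-1.84) = 1.312294 V.
Divide by LSB: 1.312294 × 4096/3.68 = 1460.6403.
Truncating gives code 1460.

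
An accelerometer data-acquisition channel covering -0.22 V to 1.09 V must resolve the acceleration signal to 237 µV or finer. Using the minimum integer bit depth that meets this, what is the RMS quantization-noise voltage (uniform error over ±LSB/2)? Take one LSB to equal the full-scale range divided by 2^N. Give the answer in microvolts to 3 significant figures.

46.2 µV

The full-scale span is 1.09 − (-0.22) = 1.31 V.
1.31 V / 237 µV = 5527. Since 2^12 = 4096 and 2^13 = 8192, N = 13.
One LSB is 1.31 V / 8192 = 159.91 µV.
V_rms = LSB/√12 = 46.2 µV.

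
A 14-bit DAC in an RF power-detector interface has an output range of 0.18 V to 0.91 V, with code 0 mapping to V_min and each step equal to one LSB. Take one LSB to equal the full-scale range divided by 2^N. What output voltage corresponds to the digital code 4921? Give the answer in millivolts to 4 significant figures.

399.3 mV

Range = 0.91 − (0.18) = 0.73 V. LSB = 0.73 V / 2^14.
V_out = V_min + code × LSB = 0.18 V + 4921 × 0.73 V / 16384
      = 0.18 V + 0.219258 V = 0.399258 V.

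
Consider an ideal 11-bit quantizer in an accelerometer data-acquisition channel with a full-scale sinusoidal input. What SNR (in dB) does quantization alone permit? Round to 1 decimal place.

68.0 dB

6.02(11) + 1.76 = 66.22 + 1.76 = 67.98 dB.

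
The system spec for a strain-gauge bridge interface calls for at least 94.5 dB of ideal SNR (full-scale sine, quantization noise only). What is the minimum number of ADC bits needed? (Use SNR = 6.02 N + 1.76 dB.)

Required N = ⌈(94.5 − 1.76)/6.02⌉ = ⌈15.405⌉ = 16.

16 bits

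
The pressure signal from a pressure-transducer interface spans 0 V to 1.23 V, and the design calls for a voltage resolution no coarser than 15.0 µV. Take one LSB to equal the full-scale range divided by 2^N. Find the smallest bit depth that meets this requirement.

Span = 1.23 V.
Required number of levels: 1.23/15.0 µV = 82000; smallest N with 2^N ≥ that is 17.

17 bits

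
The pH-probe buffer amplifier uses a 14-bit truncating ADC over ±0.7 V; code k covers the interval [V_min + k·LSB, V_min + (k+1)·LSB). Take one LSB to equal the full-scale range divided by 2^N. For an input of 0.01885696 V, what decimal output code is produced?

Full-scale range = 0.7 V − (-0.7 V) = 1.4 V. LSB = 1.4 V / 2^14 ≈ 85.45 µV.
V_in − V_min = 0.01885696 − (-0.7) = 0.71885696 V.
Divide by LSB: 0.71885696 × 16384/1.4 = 8412.6803.
Truncating gives code 8412.

8412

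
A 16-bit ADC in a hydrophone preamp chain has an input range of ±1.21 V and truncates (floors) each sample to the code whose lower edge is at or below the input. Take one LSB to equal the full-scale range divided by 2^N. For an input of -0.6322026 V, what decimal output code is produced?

15647

Span: 1.21 V − (-1.21 V) = 2.42 V. LSB = 2.42 V / 2^16 ≈ 36.93 µV.
code = ⌊(V_in − V_min)/LSB⌋ = ⌊(V_in − V_min) × 2^16 / range⌋
     = ⌊(-0.6322026 − (-1.21)) × 65536 / 2.42⌋ = ⌊0.5777974 × 65536/2.42⌋
     = ⌊15647.327⌋ = 15647.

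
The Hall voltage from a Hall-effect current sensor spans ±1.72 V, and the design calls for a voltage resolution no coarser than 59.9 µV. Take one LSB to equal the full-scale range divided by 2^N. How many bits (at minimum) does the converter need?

16 bits

The full-scale span is 1.72 − (-1.72) = 3.44 V.
Levels needed ≥ 3.44/59.9 µV = 57430. 2^16 = 65536 suffices, so N_min = 16.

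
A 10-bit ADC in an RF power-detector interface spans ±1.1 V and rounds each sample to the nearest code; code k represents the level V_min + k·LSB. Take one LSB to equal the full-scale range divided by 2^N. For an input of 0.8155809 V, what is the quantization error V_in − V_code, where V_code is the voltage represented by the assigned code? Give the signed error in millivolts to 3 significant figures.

−0.825 mV

Span: 1.1 V − (-1.1 V) = 2.2 V. LSB = 2.2 V / 2^10 ≈ 2.148 mV.
Position in LSBs: (0.8155809 − (-1.1)) × 1024/2.2 = 891.6158; rounding gives k = 892.
V_code = -1.1 + (892/1024) × 2.2 = 0.8164062500 V.
V_in − V_code = 0.8155809 − (0.8164062500) = −0.825 mV.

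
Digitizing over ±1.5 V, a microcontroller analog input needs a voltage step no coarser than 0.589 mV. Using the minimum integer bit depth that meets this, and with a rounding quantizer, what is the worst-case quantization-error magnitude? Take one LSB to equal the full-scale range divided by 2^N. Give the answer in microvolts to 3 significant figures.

183 µV

The full-scale span is 1.5 − (-1.5) = 3 V.
Required number of levels: 3/0.589 mV = 5093.4; smallest N with 2^N ≥ that is 13.
LSB = 3 V / 2^13 = 366.21 µV.
|e|_max = LSB/2 = 183 µV.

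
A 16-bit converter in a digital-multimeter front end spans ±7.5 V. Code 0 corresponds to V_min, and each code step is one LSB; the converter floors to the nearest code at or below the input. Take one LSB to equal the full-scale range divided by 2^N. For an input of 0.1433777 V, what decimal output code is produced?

Range = 7.5 − (-7.5) = 15 V. LSB = 15 V / 2^16 ≈ 228.9 µV.
(V_in − V_min) × 2^16/range = (0.1433777 − (-7.5)) × 65536/15 = 33394.427.
Floor → code = 33394.

33394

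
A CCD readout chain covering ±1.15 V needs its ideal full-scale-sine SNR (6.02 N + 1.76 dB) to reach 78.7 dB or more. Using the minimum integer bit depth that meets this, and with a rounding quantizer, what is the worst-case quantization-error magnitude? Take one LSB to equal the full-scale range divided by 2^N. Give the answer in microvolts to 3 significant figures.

140 µV

Range = 1.15 − (-1.15) = 2.3 V.
6.02 N + 1.76 ≥ 78.7 gives N ≥ 12.781, so the minimum integer is 13.
LSB = 2.3 V ÷ 2^13 = 2.3/8192 V = 280.76 µV.
|e|_max = LSB/2 = 140 µV.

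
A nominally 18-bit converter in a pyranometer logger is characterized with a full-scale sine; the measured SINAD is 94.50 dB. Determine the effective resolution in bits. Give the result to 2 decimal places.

15.41 bits

ENOB = (SINAD − 1.76) / 6.02 = (94.50 − 1.76) / 6.02 = 92.74 / 6.02 = 15.4053.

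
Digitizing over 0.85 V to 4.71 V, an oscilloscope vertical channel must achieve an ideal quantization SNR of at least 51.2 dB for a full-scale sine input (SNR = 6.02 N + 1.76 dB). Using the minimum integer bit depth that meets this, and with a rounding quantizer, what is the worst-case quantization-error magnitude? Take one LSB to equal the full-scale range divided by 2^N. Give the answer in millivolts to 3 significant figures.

3.77 mV

Full-scale range = 4.71 V − (0.85 V) = 3.86 V.
N ≥ (51.2 − 1.76)/6.02 = 8.213 → N_min = 9.
One LSB is 3.86 V / 512 = 7.5391 mV.
|e|_max = LSB/2 = 3.77 mV.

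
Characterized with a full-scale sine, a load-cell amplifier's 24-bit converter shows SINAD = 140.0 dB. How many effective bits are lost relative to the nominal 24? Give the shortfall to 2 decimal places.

N_eff = (140.0 − 1.76)/6.02 = 22.9635 bits.
Lost resolution: 24 − 22.9635 = 1.0365 bits.

1.04 bits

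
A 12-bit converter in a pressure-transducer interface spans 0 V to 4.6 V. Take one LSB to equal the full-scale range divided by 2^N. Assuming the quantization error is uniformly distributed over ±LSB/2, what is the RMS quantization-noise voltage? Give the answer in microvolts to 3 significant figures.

V_FS = 4.6 V.
Step size = 4.6/4096 V = 1.1230 mV.
RMS of a uniform error over width LSB is LSB/√12 = 324 µV.

324 µV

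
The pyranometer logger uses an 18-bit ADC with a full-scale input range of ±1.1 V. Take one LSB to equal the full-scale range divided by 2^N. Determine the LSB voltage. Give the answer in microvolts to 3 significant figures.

The full-scale span is 1.1 − (-1.1) = 2.2 V.
There are 2^18 = 262144 steps.
LSB = 2.2 V / 2^18 = 8.39 µV.

8.39 µV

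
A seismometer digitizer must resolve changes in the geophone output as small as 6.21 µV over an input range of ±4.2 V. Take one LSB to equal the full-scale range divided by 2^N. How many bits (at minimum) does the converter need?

21 bits

Range = 4.2 − (-4.2) = 8.4 V.
Need 2^N ≥ 8.4 V / 6.21 µV = 1.353e6 → N_min = 21.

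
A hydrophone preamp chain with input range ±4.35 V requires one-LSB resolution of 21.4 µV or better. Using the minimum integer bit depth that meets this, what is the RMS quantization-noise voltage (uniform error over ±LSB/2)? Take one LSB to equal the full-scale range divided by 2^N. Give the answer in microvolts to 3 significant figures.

Range = 4.35 − (-4.35) = 8.7 V.
Levels needed ≥ 8.7/21.4 µV = 406500. 2^19 = 524288 suffices, so N_min = 19.
One LSB is 8.7 V / 524288 = 16.594 µV.
σ_q = LSB/√12 = 16.594 µV/3.4641 = 4.79 µV.

4.79 µV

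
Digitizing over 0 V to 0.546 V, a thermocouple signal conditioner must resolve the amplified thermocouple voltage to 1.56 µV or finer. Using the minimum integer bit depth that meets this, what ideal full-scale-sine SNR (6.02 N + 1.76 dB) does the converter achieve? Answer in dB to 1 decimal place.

116.1 dB

Range is 0.546 V.
0.546 V / 1.56 µV = 350000. Since 2^18 = 262144 and 2^19 = 524288, N = 19.
6.02(19) + 1.76 = 116.14 dB.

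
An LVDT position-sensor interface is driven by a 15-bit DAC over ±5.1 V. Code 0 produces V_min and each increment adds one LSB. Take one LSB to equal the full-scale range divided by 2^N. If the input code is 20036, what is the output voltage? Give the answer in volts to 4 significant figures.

The full-scale span is 5.1 − (-5.1) = 10.2 V. LSB = 10.2 V / 2^15.
V_out = -5.1 + 20036 × (10.2/32768) V
      = -5.1 V + 6.23679 V = 1.13679 V.

1.137 V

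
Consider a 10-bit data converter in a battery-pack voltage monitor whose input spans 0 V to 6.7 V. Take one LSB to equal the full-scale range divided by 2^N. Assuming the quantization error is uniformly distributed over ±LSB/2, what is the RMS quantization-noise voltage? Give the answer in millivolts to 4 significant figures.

1.889 mV

Full-scale range = 6.7 V.
LSB = 6.7 V / 2^10 = 6.54297 mV.
For a uniform distribution on [−LSB/2, +LSB/2], V_rms = LSB/√12 = 6.54297 mV/3.4641 = 1.889 mV.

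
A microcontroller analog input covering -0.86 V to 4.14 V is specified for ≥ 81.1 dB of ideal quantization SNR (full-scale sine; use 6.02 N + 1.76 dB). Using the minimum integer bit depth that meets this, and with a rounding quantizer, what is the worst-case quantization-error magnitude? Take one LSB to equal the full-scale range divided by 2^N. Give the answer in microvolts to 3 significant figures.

153 µV

The full-scale span is 4.14 − (-0.86) = 5 V.
Required N = ⌈(81.1 − 1.76)/6.02⌉ = ⌈13.179⌉ = 14.
Step size = 5/16384 V = 305.18 µV.
Half an LSB is 153 µV.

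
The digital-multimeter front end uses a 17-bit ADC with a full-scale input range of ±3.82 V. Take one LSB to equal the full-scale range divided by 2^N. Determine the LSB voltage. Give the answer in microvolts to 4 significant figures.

58.29 µV

Span: 3.82 V − (-3.82 V) = 7.64 V.
2^17 = 131072 levels.
Step size = 7.64/131072 V = 58.29 µV.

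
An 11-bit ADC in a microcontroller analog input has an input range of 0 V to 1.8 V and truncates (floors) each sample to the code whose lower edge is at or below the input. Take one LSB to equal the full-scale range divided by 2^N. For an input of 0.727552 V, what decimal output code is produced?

827

Span = 1.8 V. LSB = 1.8 V / 2^11 ≈ 0.8789 mV.
V_in − V_min = 0.727552 − (0) = 0.727552 V.
Divide by LSB: 0.727552 × 2048/1.8 = 827.7925.
Truncating gives code 827.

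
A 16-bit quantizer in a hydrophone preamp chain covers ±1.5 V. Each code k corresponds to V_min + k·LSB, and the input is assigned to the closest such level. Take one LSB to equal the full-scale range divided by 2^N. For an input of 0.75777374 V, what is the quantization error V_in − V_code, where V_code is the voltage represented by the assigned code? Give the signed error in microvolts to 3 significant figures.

Full-scale range = 1.5 V − (-1.5 V) = 3 V. LSB = 3 V / 2^16 ≈ 45.78 µV.
Position in LSBs: (0.75777374 − (-1.5)) × 65536/3 = 49321.8199; rounding gives k = 49322.
V_code = -1.5 + (49322/65536) × 3 = 0.75778198242 V.
Error = V_in − V_code = 0.75777374 − (0.75778198242) = −8.24 µV.

−8.24 µV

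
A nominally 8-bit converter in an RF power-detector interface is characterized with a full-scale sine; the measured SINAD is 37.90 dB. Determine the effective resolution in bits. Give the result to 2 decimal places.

ENOB = (37.90 − 1.76)/6.02 = 6.0033 bits.

6.00 bits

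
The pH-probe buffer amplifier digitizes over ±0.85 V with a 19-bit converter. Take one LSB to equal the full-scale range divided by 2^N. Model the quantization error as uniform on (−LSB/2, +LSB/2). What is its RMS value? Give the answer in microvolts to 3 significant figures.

Span: 0.85 V − (-0.85 V) = 1.7 V.
Step size = 1.7/524288 V = 3.2425 µV.
σ_q = LSB/√12 = 3.2425 µV/3.4641 = 0.936 µV.

0.936 µV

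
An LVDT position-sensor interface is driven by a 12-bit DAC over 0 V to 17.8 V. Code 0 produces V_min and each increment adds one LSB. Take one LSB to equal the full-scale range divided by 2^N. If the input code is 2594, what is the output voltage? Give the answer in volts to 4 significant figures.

11.27 V

Full-scale range = 17.8 V. LSB = 17.8 V / 2^12.
Output = V_min + (2594/4096) × range = 0 + 0.633301 × 17.8 V
      = 0 V + 11.2728 V = 11.2728 V.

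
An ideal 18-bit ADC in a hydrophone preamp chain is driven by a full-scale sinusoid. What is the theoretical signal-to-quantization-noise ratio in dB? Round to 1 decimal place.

SNR = 6.02·18 + 1.76 = 110.12 dB.

110.1 dB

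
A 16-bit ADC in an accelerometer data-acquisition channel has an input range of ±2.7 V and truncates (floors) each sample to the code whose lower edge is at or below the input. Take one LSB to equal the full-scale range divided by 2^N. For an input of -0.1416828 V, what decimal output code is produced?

Range = 2.7 − (-2.7) = 5.4 V. LSB = 5.4 V / 2^16 ≈ 82.40 µV.
code = ⌊(V_in − V_min)/LSB⌋ = ⌊(V_in − V_min) × 2^16 / range⌋
     = ⌊(-0.1416828 − (-2.7)) × 65536 / 5.4⌋ = ⌊2.5583172 × 65536/5.4⌋
     = ⌊31048.496⌋ = 31048.

31048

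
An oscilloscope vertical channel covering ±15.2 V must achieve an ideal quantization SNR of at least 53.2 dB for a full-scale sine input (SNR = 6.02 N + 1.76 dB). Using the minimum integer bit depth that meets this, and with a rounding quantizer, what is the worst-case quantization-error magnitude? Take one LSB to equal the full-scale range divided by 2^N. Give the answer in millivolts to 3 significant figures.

29.7 mV

Span: 15.2 V − (-15.2 V) = 30.4 V.
6.02 N + 1.76 ≥ 53.2 gives N ≥ 8.545, so the minimum integer is 9.
Step size = 30.4/512 V = 59.375 mV.
|e|_max = LSB/2 = 29.7 mV.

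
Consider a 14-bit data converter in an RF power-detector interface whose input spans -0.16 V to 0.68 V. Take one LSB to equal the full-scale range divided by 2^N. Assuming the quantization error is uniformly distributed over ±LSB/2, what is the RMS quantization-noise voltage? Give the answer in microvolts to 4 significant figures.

14.80 µV

Span: 0.68 V − (-0.16 V) = 0.84 V.
One LSB is 0.84 V / 16384 = 51.2695 µV.
V_rms = LSB/√12 = 51.2695 µV / √12 = 14.80 µV.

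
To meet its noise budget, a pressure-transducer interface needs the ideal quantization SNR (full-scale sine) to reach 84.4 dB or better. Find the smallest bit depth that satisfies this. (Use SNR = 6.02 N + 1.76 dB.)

14 bits

6.02 N + 1.76 ≥ 84.4 gives N ≥ 13.728, so the minimum integer is 14.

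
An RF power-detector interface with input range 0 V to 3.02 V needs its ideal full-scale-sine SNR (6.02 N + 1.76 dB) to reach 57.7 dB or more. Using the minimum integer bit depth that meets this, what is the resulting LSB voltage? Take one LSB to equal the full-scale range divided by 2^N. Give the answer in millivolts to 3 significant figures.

2.95 mV

Full-scale range = 3.02 V.
Required N = ⌈(57.7 − 1.76)/6.02⌉ = ⌈9.292⌉ = 10.
LSB = 3.02 V ÷ 2^10 = 3.02/1024 V = 2.95 mV.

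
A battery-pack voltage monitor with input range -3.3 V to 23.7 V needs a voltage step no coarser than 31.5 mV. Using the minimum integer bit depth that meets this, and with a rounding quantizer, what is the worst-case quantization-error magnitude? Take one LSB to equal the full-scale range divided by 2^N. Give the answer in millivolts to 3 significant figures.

13.2 mV

Span: 23.7 V − (-3.3 V) = 27 V.
Required number of levels: 27/31.5 mV = 857.14; smallest N with 2^N ≥ that is 10.
One LSB is 27 V / 1024 = 26.367 mV.
Max error for round-to-nearest is LSB/2 = 13.2 mV.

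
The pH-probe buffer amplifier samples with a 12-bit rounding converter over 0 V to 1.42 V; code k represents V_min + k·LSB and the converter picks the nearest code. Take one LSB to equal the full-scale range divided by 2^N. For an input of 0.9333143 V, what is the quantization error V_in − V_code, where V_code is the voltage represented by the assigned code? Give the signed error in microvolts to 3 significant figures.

+52.6 µV

Span = 1.42 V. LSB = 1.42 V / 2^12 ≈ 346.7 µV.
(V_in − V_min)/LSB = (0.9333143 − (0)) × 4096/1.42 = 2692.1517 → nearest code k = 2692.
V_code = 0 + (2692/4096) × 1.42 = 0.9332617188 V.
Error = V_in − V_code = 0.9333143 − (0.9332617188) = +52.6 µV.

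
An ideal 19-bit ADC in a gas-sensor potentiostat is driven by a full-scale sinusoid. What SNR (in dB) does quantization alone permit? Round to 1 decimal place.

116.1 dB

For an ideal N-bit converter with full-scale sine input, SNR = 6.02 N + 1.76 dB. SNR = 6.02 × 19 + 1.76 = 114.38 + 1.76 = 116.14 dB.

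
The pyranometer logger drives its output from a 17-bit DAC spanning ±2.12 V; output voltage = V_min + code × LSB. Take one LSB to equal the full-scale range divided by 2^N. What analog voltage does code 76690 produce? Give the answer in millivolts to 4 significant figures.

The full-scale span is 2.12 − (-2.12) = 4.24 V. LSB = 4.24 V / 2^17.
Output = V_min + (76690/131072) × range = -2.12 + 0.585098 × 4.24 V
      = -2.12 + 2.48082 = 0.360817 V.

360.8 mV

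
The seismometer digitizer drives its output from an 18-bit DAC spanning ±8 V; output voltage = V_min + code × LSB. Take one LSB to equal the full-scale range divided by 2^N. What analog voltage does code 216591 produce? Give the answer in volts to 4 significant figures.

The full-scale span is 8 − (-8) = 16 V. LSB = 16 V / 2^18.
V_out = V_min + code × LSB = -8 V + 216591 × 16 V / 262144
      = -8 + 13.2197 = 5.21967 V.

5.220 V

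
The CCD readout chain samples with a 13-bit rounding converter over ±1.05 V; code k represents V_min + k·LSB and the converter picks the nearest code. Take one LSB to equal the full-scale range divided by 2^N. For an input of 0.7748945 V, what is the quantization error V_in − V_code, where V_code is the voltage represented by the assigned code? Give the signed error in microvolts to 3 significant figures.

Full-scale range = 1.05 V − (-1.05 V) = 2.1 V. LSB = 2.1 V / 2^13 ≈ 256.3 µV.
(0.7748945 − (-1.05)) / LSB = 1.8248945 × 8192/2.1 = 7118.8265. Nearest integer: k = 7119.
V_code = -1.05 + (7119/8192) × 2.1 = 0.7749389648 V.
V_in − V_code = 0.7748945 − (0.7749389648) = −44.5 µV.

−44.5 µV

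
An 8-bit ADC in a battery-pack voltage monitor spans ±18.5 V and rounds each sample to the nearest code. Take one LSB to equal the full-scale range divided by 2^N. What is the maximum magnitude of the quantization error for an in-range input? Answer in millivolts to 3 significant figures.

Range = 18.5 − (-18.5) = 37 V.
One LSB is 37 V / 256 = 144.53 mV.
|e|_max = LSB/2 = 72.3 mV.

72.3 mV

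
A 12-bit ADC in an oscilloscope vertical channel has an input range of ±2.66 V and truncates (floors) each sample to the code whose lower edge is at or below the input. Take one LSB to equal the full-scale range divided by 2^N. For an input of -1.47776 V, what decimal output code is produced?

Range = 2.66 − (-2.66) = 5.32 V. LSB = 5.32 V / 2^12 ≈ 1.299 mV.
V_in − V_min = -1.47776 − (-2.66) = 1.18224 V.
Divide by LSB: 1.18224 × 4096/5.32 = 910.2359.
Truncating gives code 910.

910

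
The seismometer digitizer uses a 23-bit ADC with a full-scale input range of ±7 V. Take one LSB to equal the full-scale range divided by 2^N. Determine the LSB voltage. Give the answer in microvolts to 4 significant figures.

1.669 µV

Span: 7 V − (-7 V) = 14 V.
2^23 = 8388608 levels.
LSB = 14 V ÷ 2^23 = 14/8388608 V = 1.669 µV.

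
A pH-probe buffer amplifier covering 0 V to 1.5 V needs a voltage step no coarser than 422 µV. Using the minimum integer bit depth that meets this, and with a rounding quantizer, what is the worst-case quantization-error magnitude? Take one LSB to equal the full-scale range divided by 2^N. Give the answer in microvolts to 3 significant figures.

183 µV

V_FS = 1.5 V.
Levels needed ≥ 1.5/422 µV = 3555. 2^12 = 4096 suffices, so N_min = 12.
LSB = 1.5 V / 2^12 = 366.21 µV.
Max error for round-to-nearest is LSB/2 = 183 µV.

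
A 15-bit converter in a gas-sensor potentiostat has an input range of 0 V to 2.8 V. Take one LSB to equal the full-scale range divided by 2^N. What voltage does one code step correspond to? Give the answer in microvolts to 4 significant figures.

Range is 2.8 V.
There are 2^15 = 32768 steps.
LSB = 2.8 V / 2^15 = 85.45 µV.

85.45 µV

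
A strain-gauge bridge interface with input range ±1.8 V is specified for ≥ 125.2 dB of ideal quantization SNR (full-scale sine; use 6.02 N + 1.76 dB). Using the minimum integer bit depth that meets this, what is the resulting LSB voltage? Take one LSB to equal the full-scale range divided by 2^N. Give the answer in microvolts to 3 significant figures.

Range = 1.8 − (-1.8) = 3.6 V.
Required N = ⌈(125.2 − 1.76)/6.02⌉ = ⌈20.505⌉ = 21.
Step size = 3.6/2097152 V = 1.72 µV.

1.72 µV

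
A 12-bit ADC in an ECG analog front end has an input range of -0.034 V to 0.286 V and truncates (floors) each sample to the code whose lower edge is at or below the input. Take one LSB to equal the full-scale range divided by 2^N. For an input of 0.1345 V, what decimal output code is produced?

Span: 0.286 V − (-0.034 V) = 0.32 V. LSB = 0.32 V / 2^12 ≈ 78.12 µV.
code = ⌊(V_in − V_min)/LSB⌋ = ⌊(V_in − V_min) × 2^12 / range⌋
     = ⌊(0.1345 − (-0.034)) × 4096 / 0.32⌋ = ⌊0.1685 × 4096/0.32⌋
     = ⌊2156.800⌋ = 2156.

2156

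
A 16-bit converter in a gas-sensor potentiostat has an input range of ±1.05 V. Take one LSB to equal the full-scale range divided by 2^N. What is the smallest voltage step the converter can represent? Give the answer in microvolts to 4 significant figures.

Range = 1.05 − (-1.05) = 2.1 V.
Number of codes = 2^16 = 65536.
LSB = 2.1 V / 2^16 = 32.04 µV.

32.04 µV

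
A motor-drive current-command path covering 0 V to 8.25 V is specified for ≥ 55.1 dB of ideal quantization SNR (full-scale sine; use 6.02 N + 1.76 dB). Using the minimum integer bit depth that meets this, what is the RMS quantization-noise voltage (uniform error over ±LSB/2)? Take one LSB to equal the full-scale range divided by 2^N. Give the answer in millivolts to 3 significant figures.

4.65 mV

Range is 8.25 V.
Required N = ⌈(55.1 − 1.76)/6.02⌉ = ⌈8.860⌉ = 9.
LSB = 8.25 V ÷ 2^9 = 8.25/512 V = 16.113 mV.
RMS noise = LSB/√12 = 4.65 mV.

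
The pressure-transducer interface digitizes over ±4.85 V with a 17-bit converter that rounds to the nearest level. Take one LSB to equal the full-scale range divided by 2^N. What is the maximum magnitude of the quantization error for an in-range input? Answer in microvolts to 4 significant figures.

37.00 µV

Full-scale range = 4.85 V − (-4.85 V) = 9.7 V.
Step size = 9.7/131072 V = 74.0051 µV.
|e|_max = LSB/2 = 37.00 µV.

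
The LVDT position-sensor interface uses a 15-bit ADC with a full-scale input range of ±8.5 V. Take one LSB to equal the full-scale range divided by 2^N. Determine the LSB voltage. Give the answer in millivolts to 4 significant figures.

Span: 8.5 V − (-8.5 V) = 17 V.
Number of codes = 2^15 = 32768.
LSB = 17 V / 2^15 = 0.5188 mV.

0.5188 mV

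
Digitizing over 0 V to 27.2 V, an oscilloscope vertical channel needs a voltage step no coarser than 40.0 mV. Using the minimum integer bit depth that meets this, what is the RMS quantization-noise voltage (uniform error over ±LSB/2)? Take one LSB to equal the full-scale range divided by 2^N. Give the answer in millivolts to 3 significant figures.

V_FS = 27.2 V.
Need 2^N ≥ 27.2 V / 40.0 mV = 680.0 → N_min = 10.
LSB = 27.2 V / 2^10 = 26.563 mV.
V_rms = LSB/√12 = 7.67 mV.

7.67 mV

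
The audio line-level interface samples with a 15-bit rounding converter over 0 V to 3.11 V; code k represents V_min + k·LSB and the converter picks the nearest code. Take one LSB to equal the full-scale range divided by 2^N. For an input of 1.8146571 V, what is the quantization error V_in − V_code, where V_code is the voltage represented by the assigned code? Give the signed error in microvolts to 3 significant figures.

−15.8 µV

Full-scale range = 3.11 V. LSB = 3.11 V / 2^15 ≈ 94.91 µV.
Position in LSBs: (1.8146571 − (0)) × 32768/3.11 = 19119.8340; rounding gives k = 19120.
Reconstructed level: 0 + 19120 × 3.11/32768 V = 1.8146728516 V.
Error = V_in − V_code = 1.8146571 − (1.8146728516) = −15.8 µV.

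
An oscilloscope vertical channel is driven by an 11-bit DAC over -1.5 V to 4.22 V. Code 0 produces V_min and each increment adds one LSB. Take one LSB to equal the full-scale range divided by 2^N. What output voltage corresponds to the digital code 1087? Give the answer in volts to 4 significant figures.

Span: 4.22 V − (-1.5 V) = 5.72 V. LSB = 5.72 V / 2^11.
V_out = -1.5 + 1087 × (5.72/2048) V
      = -1.5 + 3.03596 = 1.53596 V.

1.536 V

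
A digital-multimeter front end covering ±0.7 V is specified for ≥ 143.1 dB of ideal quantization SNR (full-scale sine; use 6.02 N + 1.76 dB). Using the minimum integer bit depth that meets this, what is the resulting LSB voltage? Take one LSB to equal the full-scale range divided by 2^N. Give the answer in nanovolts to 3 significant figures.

Full-scale range = 0.7 V − (-0.7 V) = 1.4 V.
Required N = ⌈(143.1 − 1.76)/6.02⌉ = ⌈23.478⌉ = 24.
Step size = 1.4/16777216 V = 83.4 nV.

83.4 nV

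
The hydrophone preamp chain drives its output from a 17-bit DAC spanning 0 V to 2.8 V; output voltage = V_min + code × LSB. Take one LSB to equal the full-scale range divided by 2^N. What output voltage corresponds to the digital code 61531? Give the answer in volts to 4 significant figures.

1.314 V

Full-scale range = 2.8 V. LSB = 2.8 V / 2^17.
V_out = 0 + 61531 × (2.8/131072) V
      = 0 + 1.31444 = 1.31444 V.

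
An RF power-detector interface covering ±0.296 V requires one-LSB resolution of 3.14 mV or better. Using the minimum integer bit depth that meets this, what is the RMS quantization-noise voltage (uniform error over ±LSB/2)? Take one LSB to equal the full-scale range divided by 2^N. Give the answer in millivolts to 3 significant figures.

The full-scale span is 0.296 − (-0.296) = 0.592 V.
Need 2^N ≥ 0.592 V / 3.14 mV = 188.5 → N_min = 8.
Step size = 0.592/256 V = 2.3125 mV.
σ_q = LSB/√12 = 2.3125 mV/3.4641 = 0.668 mV.

0.668 mV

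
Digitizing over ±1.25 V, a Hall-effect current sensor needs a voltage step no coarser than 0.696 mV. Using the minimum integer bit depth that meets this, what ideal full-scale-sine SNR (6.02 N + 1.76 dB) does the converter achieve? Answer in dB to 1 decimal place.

Full-scale range = 1.25 V − (-1.25 V) = 2.5 V.
Required number of levels: 2.5/0.696 mV = 3592.0; smallest N with 2^N ≥ that is 12.
6.02(12) + 1.76 = 74.00 dB.

74.0 dB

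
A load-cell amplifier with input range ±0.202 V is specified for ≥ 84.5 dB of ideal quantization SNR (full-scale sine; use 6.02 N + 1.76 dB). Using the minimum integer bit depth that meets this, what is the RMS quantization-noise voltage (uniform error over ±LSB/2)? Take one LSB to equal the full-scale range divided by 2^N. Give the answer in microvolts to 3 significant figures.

7.12 µV

Range = 0.202 − (-0.202) = 0.404 V.
Required N = ⌈(84.5 − 1.76)/6.02⌉ = ⌈13.744⌉ = 14.
LSB = 0.404 V / 2^14 = 24.658 µV.
V_rms = LSB/√12 = 7.12 µV.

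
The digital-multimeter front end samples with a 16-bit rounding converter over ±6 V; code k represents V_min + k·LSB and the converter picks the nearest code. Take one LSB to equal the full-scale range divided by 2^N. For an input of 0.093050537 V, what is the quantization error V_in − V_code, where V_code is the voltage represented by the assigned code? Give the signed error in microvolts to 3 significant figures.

The full-scale span is 6 − (-6) = 12 V. LSB = 12 V / 2^16 ≈ 183.1 µV.
Position in LSBs: (0.093050537 − (-6)) × 65536/12 = 33276.1800; rounding gives k = 33276.
V_code = V_min + k × range/2^16 = -6 + 33276 × 12/65536 = 0.093017578125 V.
e = 0.093050537 − (0.093017578125) = +33.0 µV.

+33.0 µV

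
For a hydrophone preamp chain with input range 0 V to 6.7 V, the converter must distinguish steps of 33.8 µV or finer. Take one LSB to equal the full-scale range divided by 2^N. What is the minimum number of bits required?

V_FS = 6.7 V.
Required number of levels: 6.7/33.8 µV = 198220; smallest N with 2^N ≥ that is 18.

18 bits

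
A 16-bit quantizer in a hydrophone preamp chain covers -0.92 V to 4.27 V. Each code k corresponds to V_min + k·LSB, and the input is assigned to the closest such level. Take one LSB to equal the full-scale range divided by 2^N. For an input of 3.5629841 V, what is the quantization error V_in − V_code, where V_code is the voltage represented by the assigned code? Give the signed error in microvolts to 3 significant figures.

Full-scale range = 4.27 V − (-0.92 V) = 5.19 V. LSB = 5.19 V / 2^16 ≈ 79.19 µV.
(V_in − V_min)/LSB = (3.5629841 − (-0.92)) × 65536/5.19 = 56608.2555 → nearest code k = 56608.
V_code = V_min + k × range/2^16 = -0.92 + 56608 × 5.19/65536 = 3.5629638672 V.
e = 3.5629841 − (3.5629638672) = +20.2 µV.

+20.2 µV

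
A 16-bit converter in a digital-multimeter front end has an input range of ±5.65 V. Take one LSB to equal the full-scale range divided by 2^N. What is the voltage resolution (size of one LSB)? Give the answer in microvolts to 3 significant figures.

172 µV

Full-scale range = 5.65 V − (-5.65 V) = 11.3 V.
2^16 = 65536 levels.
LSB = 11.3 V ÷ 2^16 = 11.3/65536 V = 172 µV.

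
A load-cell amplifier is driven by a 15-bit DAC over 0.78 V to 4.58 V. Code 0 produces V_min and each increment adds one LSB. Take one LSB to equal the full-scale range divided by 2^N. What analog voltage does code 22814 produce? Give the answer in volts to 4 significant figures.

3.426 V

Range = 4.58 − (0.78) = 3.8 V. LSB = 3.8 V / 2^15.
Output = V_min + (22814/32768) × range = 0.78 + 0.696228 × 3.8 V
      = 0.78 + 2.64567 = 3.42567 V.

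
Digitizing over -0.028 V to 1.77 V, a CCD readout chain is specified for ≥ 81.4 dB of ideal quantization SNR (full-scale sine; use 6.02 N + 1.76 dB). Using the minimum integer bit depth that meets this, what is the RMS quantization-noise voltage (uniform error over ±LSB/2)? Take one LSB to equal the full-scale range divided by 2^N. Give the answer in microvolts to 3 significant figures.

Span: 1.77 V − (-0.028 V) = 1.798 V.
Solving 6.02 N ≥ 81.4 − 1.76: N ≥ 13.229. Round up → N = 14.
LSB = 1.798 V / 2^14 = 109.74 µV.
σ_q = LSB/√12 = 109.74 µV/3.4641 = 31.7 µV.

31.7 µV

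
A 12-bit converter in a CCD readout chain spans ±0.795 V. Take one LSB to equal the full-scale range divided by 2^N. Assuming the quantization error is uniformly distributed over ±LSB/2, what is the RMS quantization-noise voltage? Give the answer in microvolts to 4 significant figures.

112.1 µV

The full-scale span is 0.795 − (-0.795) = 1.59 V.
One LSB is 1.59 V / 4096 = 388.184 µV.
For a uniform distribution on [−LSB/2, +LSB/2], V_rms = LSB/√12 = 388.184 µV/3.4641 = 112.1 µV.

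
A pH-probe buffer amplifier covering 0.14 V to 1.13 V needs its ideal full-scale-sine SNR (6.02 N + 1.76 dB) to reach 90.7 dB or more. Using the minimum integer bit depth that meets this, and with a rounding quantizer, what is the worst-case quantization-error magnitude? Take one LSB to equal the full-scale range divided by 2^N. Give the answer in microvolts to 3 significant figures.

The full-scale span is 1.13 − (0.14) = 0.99 V.
Required N = ⌈(90.7 − 1.76)/6.02⌉ = ⌈14.774⌉ = 15.
One LSB is 0.99 V / 32768 = 30.212 µV.
|e|_max = LSB/2 = 15.1 µV.

15.1 µV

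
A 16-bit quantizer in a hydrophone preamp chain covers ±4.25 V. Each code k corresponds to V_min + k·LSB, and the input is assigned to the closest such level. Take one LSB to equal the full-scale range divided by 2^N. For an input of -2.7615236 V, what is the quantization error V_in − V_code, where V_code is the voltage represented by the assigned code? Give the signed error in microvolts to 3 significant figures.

+42.6 µV

Span: 4.25 V − (-4.25 V) = 8.5 V. LSB = 8.5 V / 2^16 ≈ 129.7 µV.
(-2.7615236 − (-4.25)) / LSB = 1.4884764 × 65536/8.5 = 11476.3282. Nearest integer: k = 11476.
Reconstructed level: -4.25 + 11476 × 8.5/65536 V = -2.7615661621 V.
e = -2.7615236 − (-2.7615661621) = +42.6 µV.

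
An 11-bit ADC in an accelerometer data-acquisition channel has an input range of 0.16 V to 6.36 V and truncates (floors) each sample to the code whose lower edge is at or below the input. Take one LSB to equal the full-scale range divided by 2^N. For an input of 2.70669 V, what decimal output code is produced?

841

Full-scale range = 6.36 V − (0.16 V) = 6.2 V. LSB = 6.2 V / 2^11 ≈ 3.027 mV.
(V_in − V_min) × 2^11/range = (2.70669 − (0.16)) × 2048/6.2 = 841.229.
Floor → code = 841.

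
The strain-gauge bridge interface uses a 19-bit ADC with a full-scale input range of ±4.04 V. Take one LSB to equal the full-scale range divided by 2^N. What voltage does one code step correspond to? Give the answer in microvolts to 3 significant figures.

15.4 µV

Span: 4.04 V − (-4.04 V) = 8.08 V.
2^19 = 524288 levels.
One LSB is 8.08 V / 524288 = 15.4 µV.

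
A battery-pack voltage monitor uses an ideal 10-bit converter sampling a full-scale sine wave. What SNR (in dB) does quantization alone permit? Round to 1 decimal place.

62.0 dB

Ideal quantization SNR: 6.02 × 10 + 1.76 dB = 62.0 dB.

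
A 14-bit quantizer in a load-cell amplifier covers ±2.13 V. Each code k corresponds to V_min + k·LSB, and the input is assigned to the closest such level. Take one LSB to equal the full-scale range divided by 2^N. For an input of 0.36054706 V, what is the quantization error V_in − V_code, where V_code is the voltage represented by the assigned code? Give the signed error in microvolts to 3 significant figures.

−86.5 µV

Range = 2.13 − (-2.13) = 4.26 V. LSB = 4.26 V / 2^14 ≈ 260.0 µV.
(0.36054706 − (-2.13)) / LSB = 2.49054706 × 16384/4.26 = 9578.6674. Nearest integer: k = 9579.
Reconstructed level: -2.13 + 9579 × 4.26/16384 V = 0.36063354492 V.
e = 0.36054706 − (0.36063354492) = −86.5 µV.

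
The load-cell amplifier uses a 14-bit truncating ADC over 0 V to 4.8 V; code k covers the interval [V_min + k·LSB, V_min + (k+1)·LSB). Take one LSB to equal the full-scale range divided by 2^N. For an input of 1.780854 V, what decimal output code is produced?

Full-scale range = 4.8 V. LSB = 4.8 V / 2^14 ≈ 293.0 µV.
(V_in − V_min) × 2^14/range = (1.780854 − (0)) × 16384/4.8 = 6078.648.
Floor → code = 6078.

6078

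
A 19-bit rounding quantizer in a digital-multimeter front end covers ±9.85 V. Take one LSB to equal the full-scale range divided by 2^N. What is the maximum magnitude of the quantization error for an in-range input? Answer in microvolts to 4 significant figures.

18.79 µV

Full-scale range = 9.85 V − (-9.85 V) = 19.7 V.
One LSB is 19.7 V / 524288 = 37.5748 µV.
|e|_max = LSB/2 = 18.79 µV.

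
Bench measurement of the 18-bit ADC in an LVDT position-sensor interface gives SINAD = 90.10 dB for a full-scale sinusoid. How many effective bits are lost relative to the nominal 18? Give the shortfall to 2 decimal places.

ENOB = (SINAD − 1.76)/6.02 = (90.10 − 1.76)/6.02 = 14.6744 bits.
Lost resolution: 18 − 14.6744 = 3.3256 bits.

3.33 bits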